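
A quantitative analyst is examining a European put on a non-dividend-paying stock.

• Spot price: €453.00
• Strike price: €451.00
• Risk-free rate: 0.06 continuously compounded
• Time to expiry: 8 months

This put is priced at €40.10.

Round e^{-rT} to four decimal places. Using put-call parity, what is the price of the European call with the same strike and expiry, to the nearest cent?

exp(−rT) = exp(−0.06·0.6667) = 0.9608
Put-call parity: C − P = S − K·e^(−rT) = 453 − 451·0.9608 = 453 − 433.3208 = 19.6792
C = P + (C − P) = 40.10 + (19.6792) = 59.7792

€59.78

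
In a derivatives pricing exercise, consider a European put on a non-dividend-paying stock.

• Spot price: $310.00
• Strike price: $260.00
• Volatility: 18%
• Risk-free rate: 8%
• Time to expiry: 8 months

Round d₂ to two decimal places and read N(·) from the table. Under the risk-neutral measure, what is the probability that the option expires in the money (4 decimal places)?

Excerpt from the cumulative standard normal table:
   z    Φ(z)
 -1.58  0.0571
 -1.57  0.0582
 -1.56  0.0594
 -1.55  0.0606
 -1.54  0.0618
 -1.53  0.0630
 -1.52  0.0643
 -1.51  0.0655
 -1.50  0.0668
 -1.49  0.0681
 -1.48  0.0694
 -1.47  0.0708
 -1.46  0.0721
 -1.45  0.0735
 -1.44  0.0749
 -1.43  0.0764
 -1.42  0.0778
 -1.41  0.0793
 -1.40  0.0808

T = 0.6667;  σ√T = 0.1470
d₁ = [ln(310/260) + (0.08 + ½·0.18²)·0.6667] / (σ√T) = (0.1759 + 0.0641) / 0.1470 = 1.6332 → 1.63
d₂ = 1.6332 − 0.1470 = 1.4862 → 1.49
Pr(exercise) under Q = N(−d₂) = N(-1.49) = 0.0681

0.0681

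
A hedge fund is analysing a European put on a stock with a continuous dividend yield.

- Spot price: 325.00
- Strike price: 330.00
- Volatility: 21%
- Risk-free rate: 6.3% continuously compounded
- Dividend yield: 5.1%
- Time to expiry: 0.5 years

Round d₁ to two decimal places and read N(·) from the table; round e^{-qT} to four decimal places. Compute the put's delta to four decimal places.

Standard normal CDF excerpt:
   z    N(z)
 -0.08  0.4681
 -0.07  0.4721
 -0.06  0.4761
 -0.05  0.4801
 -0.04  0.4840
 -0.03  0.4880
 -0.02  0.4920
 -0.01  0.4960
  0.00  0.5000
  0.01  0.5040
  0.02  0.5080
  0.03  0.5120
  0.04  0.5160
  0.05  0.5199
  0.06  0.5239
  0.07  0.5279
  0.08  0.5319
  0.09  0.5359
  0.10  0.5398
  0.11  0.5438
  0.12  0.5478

σ√T = 0.21·√0.5 = 0.1485
d₁ = [ln(325/330) + (0.063 − 0.051 + ½·0.21²)·0.5] / (σ√T) = (-0.0153 + 0.0170) / 0.1485 = 0.0118 → 0.01
N(d₁) = N(0.01) = 0.5040
Δ_put = e^(−qT)·(N(d₁) − 1) = 0.9748·(0.5040 − 1) = -0.4835

-0.4835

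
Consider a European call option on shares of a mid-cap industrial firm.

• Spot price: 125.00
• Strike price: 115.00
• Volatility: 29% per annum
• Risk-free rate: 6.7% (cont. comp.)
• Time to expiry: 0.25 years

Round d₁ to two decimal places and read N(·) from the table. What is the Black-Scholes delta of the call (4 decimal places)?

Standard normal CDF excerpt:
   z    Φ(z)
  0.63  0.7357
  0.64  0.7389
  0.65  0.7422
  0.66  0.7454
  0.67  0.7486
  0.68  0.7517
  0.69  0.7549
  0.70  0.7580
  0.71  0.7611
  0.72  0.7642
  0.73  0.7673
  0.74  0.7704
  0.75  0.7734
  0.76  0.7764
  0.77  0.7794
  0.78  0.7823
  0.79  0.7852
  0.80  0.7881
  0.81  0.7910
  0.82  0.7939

0.7764

σ√T = 0.29·√0.25 = 0.1450
d₁ = [ln(125/115) + (0.067 + ½·0.29²)·0.25] / (σ√T) = (0.0834 + 0.0273) / 0.1450 = 0.7631 → 0.76
N(d₁) = N(0.76) = 0.7764
Δ_call = N(d₁) = 0.7764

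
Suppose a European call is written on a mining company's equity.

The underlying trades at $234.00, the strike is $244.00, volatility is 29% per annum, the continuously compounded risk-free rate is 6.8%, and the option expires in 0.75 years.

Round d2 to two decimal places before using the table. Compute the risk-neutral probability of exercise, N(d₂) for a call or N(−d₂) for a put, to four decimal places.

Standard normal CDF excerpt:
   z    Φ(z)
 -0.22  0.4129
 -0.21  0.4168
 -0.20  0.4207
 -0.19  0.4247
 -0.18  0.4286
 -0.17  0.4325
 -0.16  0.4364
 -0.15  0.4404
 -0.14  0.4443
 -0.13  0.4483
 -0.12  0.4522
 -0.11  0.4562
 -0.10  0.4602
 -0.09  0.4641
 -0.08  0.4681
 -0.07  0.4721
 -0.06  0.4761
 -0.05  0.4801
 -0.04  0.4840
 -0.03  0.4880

0.4641

T = 0.75;  σ√T = 0.2511
ln(S/K) + (r + σ²/2)T = ln(234/244) + (0.068 + 0.29²/2)·0.75 = -0.0418 + 0.0825 = 0.0407
d₁ = 0.0407 / 0.2511 = 0.1620 → 0.16
d₂ = d₁ − σ√T = 0.1620 − 0.2511 = -0.0891 → -0.09
Pr(exercise) under Q = N(d₂) = 0.4641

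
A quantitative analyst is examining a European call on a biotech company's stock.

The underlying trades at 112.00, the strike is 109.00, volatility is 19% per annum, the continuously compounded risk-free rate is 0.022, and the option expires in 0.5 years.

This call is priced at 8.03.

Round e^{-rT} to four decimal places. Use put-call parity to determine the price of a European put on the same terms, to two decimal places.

exp(−rT) = exp(−0.022·0.5) = 0.9891
Put-call parity: C − P = S − K·e^(−rT) = 112 − 109·0.9891 = 112 − 107.8119 = 4.1881
P = C − (C − P) = 8.03 − (4.1881) = 3.8419

3.84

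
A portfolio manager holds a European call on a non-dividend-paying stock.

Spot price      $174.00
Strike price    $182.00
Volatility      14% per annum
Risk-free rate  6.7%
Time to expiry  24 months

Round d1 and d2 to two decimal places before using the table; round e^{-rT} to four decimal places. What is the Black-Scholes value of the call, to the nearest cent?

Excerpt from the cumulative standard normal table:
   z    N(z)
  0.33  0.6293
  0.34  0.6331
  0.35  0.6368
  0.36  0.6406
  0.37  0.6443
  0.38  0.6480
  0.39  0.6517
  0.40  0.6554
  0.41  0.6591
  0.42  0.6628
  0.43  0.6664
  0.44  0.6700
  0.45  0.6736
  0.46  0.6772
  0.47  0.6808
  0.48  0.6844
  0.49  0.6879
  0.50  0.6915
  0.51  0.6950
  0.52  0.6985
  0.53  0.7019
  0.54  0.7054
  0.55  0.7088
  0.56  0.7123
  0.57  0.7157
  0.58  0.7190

$21.97

σ√T = 0.14·√2 = 0.1980
d₁ = [ln(174/182) + (0.067 + 0.14²/2)·2] / 0.1980 = [-0.0450 + 0.1536] / 0.1980 = 0.5488 ⇒ 0.55
d₂ = d₁ − σ√T = 0.5488 − 0.1980 = 0.3508 ⇒ 0.35
exp(−rT) = exp(−0.067·2) = 0.8746
C = 174·N(0.55) − 182·0.8746·N(0.35) = 174·0.7088 − 182·0.8746·0.6368 = 123.3312 − 101.3640 = 21.9672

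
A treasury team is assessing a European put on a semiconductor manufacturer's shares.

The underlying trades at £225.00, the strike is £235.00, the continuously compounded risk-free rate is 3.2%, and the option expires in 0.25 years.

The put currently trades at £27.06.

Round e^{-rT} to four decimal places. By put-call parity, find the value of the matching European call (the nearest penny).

£18.94

e^(−rT) = e^(−0.032·0.25) = 0.9920
Put-call parity: C − P = S − K·e^(−rT) = 225 − 235·0.9920 = 225 − 233.1200 = -8.1200
C = P + (C − P) = 27.06 + (-8.1200) = 18.9400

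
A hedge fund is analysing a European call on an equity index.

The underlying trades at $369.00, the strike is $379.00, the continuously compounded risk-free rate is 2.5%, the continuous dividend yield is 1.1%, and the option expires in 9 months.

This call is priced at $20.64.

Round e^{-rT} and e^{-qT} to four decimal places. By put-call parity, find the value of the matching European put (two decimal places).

$26.62

e^(−qT) = e^(−0.011·0.75) = 0.9918;  e^(−rT) = e^(−0.025·0.75) = 0.9814
Put-call parity: C − P = S·e^(−qT) − K·e^(−rT) = 369·0.9918 − 379·0.9814 = 365.9742 − 371.9506 = -5.9764
P = C − (C − P) = 20.64 − (-5.9764) = 26.6164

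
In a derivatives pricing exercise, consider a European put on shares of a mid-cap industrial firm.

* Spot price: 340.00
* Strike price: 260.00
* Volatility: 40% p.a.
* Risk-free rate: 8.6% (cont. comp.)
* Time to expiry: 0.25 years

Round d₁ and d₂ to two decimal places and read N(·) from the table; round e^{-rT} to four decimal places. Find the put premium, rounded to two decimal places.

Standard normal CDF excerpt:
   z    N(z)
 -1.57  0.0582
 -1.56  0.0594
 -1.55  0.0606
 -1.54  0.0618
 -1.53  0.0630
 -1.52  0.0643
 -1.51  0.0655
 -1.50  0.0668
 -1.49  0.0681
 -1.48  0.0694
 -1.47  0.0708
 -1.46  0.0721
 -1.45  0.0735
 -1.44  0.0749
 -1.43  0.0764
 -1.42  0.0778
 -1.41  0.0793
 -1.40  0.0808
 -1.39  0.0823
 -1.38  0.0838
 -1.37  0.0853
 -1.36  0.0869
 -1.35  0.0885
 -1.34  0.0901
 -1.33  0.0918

σ√T = 0.4·√0.25 = 0.2000
d₁ = [ln(340/260) + (0.086 + 0.4²/2)·0.25] / 0.2000 = [0.2683 + 0.0415] / 0.2000 = 1.5488 which rounds to 1.55
d₂ = d₁ − σ√T = 1.5488 − 0.2000 = 1.3488 which rounds to 1.35
exp(−rT) = exp(−0.086·0.25) = 0.9787
N(−d₂) = N(-1.35) = 0.0885;  N(−d₁) = N(-1.55) = 0.0606
P = 260·0.9787·0.0885 − 340·0.0606 = 22.5199 − 20.6040 = 1.9159

1.92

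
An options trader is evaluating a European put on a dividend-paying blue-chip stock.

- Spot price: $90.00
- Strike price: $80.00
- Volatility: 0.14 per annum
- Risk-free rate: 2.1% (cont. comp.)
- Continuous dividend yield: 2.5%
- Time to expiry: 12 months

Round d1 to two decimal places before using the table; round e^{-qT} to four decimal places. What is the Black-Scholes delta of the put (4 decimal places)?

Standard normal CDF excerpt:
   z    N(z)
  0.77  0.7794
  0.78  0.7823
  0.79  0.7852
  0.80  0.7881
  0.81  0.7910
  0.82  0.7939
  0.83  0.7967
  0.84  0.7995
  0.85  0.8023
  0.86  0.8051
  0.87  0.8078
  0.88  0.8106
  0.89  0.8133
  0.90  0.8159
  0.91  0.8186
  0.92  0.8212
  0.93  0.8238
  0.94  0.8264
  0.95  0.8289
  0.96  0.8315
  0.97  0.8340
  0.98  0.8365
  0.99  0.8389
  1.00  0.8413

σ√T = 0.14 × 1.0000 = 0.1400
d₁ = [ln(90/80) + (0.021 − 0.025 + ½·0.14²)·1] / (σ√T) = (0.1178 + 0.0058) / 0.1400 = 0.8827 → 0.88
N(d₁) = N(0.88) = 0.8106
Δ_put = e^(−qT)·(N(d₁) − 1) = 0.9753·(0.8106 − 1) = -0.1847

-0.1847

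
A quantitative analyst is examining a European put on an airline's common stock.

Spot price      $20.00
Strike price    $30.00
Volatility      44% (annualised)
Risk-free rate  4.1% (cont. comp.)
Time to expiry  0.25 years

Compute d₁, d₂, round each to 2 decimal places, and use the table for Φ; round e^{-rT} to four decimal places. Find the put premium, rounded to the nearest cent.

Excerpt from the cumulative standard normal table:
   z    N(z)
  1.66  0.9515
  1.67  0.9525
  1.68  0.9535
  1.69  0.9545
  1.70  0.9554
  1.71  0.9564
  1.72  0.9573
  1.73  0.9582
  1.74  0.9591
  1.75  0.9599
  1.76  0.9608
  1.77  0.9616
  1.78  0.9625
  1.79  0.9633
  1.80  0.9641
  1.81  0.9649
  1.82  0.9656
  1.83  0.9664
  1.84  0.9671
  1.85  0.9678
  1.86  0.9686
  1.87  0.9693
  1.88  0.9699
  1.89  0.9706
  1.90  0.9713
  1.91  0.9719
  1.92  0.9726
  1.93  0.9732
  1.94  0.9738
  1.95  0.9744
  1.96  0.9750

$9.77

σ√T = 0.44·√0.25 = 0.2200
d₁ = [ln(20/30) + (0.041 + 0.44²/2)·0.25] / 0.2200 = [-0.4055 + 0.0345] / 0.2200 = -1.6864 ≈ -1.69
d₂ = d₁ − σ√T = -1.6864 − 0.2200 = -1.9064 ≈ -1.91
e^(−rT) = e^(−0.041·0.25) = 0.9898
P = 30·0.9898·N(1.91) − 20·N(1.69) = 30·0.9898·0.9719 − 20·0.9545 = 28.8596 − 19.0900 = 9.7696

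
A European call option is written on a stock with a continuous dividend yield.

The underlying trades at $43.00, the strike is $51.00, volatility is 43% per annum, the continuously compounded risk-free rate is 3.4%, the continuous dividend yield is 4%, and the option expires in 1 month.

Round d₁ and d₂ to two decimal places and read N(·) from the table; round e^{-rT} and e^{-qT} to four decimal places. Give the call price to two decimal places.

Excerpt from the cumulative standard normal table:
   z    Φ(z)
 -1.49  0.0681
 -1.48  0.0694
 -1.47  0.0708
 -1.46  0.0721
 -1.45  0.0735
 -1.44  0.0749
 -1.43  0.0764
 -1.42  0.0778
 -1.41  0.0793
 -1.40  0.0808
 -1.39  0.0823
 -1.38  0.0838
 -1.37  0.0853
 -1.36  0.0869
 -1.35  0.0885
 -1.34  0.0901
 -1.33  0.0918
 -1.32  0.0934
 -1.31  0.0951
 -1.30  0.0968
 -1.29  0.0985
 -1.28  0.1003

$0.19

T = 0.08333;  σ√T = 0.1241
d₁ = [ln(43/51) + (0.034 − 0.04 + 0.43²/2)·0.08333] / 0.1241 = [-0.1706 + 0.0072] / 0.1241 = -1.3165 ⇒ -1.32
d₂ = d₁ − σ√T = -1.3165 − 0.1241 = -1.4407 ⇒ -1.44
exp(−qT) = exp(−0.04·0.08333) = 0.9967;  exp(−rT) = exp(−0.034·0.08333) = 0.9972
N(d₁) = N(-1.32) = 0.0934;  N(d₂) = N(-1.44) = 0.0749
C = 43·0.9967·0.0934 − 51·0.9972·0.0749 = 4.0029 − 3.8092 = 0.1937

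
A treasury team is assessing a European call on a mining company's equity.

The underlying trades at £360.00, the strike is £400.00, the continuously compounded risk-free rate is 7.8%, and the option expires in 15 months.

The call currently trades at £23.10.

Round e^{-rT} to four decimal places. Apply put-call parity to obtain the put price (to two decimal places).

exp(−rT) = exp(−0.078·1.25) = 0.9071
Put-call parity: C − P = S − K·e^(−rT) = 360 − 400·0.9071 = 360 − 362.8400 = -2.8400
P = C − (C − P) = 23.10 − (-2.8400) = 25.9400

£25.94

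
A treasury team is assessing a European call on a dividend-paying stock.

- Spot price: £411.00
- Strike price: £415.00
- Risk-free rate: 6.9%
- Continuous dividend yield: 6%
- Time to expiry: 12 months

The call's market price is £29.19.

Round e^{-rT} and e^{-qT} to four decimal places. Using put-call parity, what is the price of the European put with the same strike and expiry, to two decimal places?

£29.43

e^(−qT) = e^(−0.06·1) = 0.9418;  e^(−rT) = e^(−0.069·1) = 0.9333
Put-call parity: C − P = S·e^(−qT) − K·e^(−rT) = 411·0.9418 − 415·0.9333 = 387.0798 − 387.3195 = -0.2397
P = C − (C − P) = 29.19 − (-0.2397) = 29.4297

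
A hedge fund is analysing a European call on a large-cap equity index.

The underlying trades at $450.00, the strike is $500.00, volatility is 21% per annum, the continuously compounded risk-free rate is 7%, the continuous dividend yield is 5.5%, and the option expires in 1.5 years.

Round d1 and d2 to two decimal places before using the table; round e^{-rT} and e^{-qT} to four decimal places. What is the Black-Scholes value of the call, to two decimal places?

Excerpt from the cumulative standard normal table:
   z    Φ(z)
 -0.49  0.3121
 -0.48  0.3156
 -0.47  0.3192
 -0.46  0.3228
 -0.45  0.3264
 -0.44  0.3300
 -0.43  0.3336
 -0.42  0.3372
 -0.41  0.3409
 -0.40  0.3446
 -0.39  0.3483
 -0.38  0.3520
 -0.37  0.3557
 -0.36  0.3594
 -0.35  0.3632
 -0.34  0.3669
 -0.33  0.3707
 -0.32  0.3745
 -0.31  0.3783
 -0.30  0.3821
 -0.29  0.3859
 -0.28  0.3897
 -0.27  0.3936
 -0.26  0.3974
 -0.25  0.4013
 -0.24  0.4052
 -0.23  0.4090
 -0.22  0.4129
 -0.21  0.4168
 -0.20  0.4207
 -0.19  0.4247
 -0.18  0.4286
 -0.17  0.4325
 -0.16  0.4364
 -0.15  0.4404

$29.05

σ√T = 0.21·√1.5 = 0.2572
d₁ = [ln(450/500) + (0.07 − 0.055 + 0.21²/2)·1.5] / 0.2572 = [-0.1054 + 0.0556] / 0.2572 = -0.1936 ⇒ -0.19
d₂ = d₁ − σ√T = -0.1936 − 0.2572 = -0.4508 ⇒ -0.45
e^(−qT) = e^(−0.055·1.5) = 0.9208;  e^(−rT) = e^(−0.07·1.5) = 0.9003
N(d₁) = N(-0.19) = 0.4247;  N(d₂) = N(-0.45) = 0.3264
C = 450·0.9208·0.4247 − 500·0.9003·0.3264 = 175.9787 − 146.9290 = 29.0497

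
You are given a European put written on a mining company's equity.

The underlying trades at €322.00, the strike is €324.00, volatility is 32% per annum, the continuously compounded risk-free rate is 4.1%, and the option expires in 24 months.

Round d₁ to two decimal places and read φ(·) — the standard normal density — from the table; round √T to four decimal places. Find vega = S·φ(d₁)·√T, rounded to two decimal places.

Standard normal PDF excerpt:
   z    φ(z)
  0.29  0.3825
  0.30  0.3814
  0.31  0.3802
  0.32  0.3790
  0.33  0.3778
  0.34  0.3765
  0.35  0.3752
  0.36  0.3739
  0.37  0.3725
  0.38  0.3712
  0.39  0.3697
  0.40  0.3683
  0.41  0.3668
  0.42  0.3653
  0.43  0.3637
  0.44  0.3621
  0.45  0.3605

168.35

σ√T = 0.32 × 1.4142 = 0.4525
ln(S/K) + (r + σ²/2)T = ln(322/324) + (0.041 + 0.32²/2)·2 = -0.0062 + 0.1844 = 0.1782
d₁ = 0.1782 / 0.4525 = 0.3938 ⇒ 0.39
√T = √2 = 1.4142
φ(d₁) = φ(0.39) = 0.3697
vega = S·φ(d₁)·√T = 322·0.3697·1.4142 = 168.3512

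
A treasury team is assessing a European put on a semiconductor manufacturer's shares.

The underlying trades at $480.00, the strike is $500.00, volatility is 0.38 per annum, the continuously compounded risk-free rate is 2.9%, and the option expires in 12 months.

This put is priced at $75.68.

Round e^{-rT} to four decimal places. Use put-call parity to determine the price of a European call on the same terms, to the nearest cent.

e^(−rT) = e^(−0.029·1) = 0.9714
Put-call parity: C − P = S − K·e^(−rT) = 480 − 500·0.9714 = 480 − 485.7000 = -5.7000
C = P + (C − P) = 75.68 + (-5.7000) = 69.9800

$69.98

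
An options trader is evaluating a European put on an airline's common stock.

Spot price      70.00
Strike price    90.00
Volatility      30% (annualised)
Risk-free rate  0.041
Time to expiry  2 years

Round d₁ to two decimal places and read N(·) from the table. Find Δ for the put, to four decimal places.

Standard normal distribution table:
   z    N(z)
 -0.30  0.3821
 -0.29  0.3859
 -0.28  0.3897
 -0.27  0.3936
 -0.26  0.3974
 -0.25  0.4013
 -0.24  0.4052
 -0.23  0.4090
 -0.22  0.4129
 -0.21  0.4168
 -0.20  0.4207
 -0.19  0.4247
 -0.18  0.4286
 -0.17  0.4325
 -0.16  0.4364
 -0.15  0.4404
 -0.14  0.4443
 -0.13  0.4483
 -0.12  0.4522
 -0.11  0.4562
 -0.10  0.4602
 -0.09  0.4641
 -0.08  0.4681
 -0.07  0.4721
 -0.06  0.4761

σ√T = 0.3 × 1.4142 = 0.4243
d₁ = [ln(70/90) + (0.041 + 0.3²/2)·2] / 0.4243 = [-0.2513 + 0.1720] / 0.4243 = -0.1869 which rounds to -0.19
N(d₁) = N(-0.19) = 0.4247
Δ_put = N(d₁) − 1 = 0.4247 − 1 = -0.5753

-0.5753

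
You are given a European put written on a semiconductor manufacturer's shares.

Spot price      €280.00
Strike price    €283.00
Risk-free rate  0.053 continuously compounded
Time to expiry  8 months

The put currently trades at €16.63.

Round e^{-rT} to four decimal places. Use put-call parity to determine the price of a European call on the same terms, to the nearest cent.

e^(−rT) = e^(−0.053·0.6667) = 0.9653
Put-call parity: C − P = S − K·e^(−rT) = 280 − 283·0.9653 = 280 − 273.1799 = 6.8201
C = P + (C − P) = 16.63 + (6.8201) = 23.4501

€23.45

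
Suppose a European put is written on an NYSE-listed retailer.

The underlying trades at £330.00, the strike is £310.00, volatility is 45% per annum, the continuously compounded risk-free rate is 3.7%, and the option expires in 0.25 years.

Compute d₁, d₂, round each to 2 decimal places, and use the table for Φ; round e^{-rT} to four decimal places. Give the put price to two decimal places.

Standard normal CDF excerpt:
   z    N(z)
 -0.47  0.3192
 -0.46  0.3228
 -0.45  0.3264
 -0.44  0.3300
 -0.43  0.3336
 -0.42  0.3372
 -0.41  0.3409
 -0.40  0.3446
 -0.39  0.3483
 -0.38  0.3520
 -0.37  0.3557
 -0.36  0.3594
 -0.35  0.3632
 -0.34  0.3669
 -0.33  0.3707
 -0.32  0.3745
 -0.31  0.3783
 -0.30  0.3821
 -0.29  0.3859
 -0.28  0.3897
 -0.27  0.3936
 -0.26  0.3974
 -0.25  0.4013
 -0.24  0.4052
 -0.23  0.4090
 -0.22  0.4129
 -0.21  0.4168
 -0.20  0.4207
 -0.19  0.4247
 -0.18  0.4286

£17.93

T = 0.25;  σ√T = 0.2250
d₁ = [ln(330/310) + (0.037 + 0.45²/2)·0.25] / 0.2250 = [0.0625 + 0.0346] / 0.2250 = 0.4315 which rounds to 0.43
d₂ = d₁ − σ√T = 0.4315 − 0.2250 = 0.2065 which rounds to 0.21
e^(−rT) = e^(−0.037·0.25) = 0.9908
P = 310·0.9908·N(-0.21) − 330·N(-0.43) = 310·0.9908·0.4168 − 330·0.3336 = 128.0193 − 110.0880 = 17.9313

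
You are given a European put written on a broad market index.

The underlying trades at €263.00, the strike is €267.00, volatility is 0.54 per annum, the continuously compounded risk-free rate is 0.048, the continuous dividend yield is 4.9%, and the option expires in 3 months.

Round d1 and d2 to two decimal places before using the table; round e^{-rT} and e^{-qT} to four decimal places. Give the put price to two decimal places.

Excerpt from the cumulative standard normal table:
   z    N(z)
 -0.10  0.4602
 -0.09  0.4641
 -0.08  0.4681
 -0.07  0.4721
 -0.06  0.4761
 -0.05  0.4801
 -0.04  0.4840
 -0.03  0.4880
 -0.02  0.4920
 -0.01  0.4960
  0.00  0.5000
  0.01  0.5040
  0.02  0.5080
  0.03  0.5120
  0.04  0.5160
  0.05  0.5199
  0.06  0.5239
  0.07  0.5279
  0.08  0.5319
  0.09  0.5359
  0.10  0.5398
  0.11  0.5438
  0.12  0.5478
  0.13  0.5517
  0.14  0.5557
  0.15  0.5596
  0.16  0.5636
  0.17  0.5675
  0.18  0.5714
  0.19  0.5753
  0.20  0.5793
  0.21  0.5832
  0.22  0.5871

σ√T = 0.54 × 0.5000 = 0.2700
ln(S/K) + (r − q + σ²/2)T = ln(263/267) + (0.048 − 0.049 + 0.54²/2)·0.25 = -0.0151 + 0.0362 = 0.0211
d₁ = 0.0211 / 0.2700 = 0.0782 → 0.08
d₂ = d₁ − σ√T = 0.0782 − 0.2700 = -0.1918 → -0.19
e^(−qT) = e^(−0.049·0.25) = 0.9878;  e^(−rT) = e^(−0.048·0.25) = 0.9881
P = 267·0.9881·N(0.19) − 263·0.9878·N(-0.08) = 267·0.9881·0.5753 − 263·0.9878·0.4681 = 151.7772 − 121.6084 = 30.1688

€30.17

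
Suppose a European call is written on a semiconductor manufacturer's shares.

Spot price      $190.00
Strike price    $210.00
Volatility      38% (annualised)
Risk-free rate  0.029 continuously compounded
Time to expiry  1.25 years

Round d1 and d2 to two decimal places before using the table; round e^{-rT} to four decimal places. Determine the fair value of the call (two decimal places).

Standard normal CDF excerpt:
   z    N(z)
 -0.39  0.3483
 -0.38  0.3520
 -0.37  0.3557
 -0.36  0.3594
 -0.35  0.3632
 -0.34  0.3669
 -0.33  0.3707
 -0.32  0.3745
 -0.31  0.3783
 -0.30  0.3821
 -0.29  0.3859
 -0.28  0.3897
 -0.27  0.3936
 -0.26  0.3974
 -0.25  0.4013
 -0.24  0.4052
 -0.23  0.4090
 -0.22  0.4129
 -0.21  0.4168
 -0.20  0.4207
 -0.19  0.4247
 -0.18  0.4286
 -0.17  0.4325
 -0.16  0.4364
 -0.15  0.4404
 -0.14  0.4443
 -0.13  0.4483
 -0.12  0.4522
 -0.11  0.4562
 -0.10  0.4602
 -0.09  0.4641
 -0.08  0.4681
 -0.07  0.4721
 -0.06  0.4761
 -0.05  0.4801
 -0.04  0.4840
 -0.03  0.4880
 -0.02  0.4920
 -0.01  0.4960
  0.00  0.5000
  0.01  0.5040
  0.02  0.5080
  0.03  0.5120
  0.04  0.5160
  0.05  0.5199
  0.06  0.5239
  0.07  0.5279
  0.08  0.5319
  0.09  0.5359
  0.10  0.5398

σ√T = 0.38 × 1.1180 = 0.4249
d₁ = [ln(190/210) + (0.029 + ½·0.38²)·1.25] / (σ√T) = (-0.1001 + 0.1265) / 0.4249 = 0.0622 ≈ 0.06
d₂ = 0.0622 − 0.4249 = -0.3627 ≈ -0.36
exp(−rT) = exp(−0.029·1.25) = 0.9644
N(d₁) = N(0.06) = 0.5239;  N(d₂) = N(-0.36) = 0.3594
C = 190·0.5239 − 210·0.9644·0.3594 = 99.5410 − 72.7871 = 26.7539

$26.75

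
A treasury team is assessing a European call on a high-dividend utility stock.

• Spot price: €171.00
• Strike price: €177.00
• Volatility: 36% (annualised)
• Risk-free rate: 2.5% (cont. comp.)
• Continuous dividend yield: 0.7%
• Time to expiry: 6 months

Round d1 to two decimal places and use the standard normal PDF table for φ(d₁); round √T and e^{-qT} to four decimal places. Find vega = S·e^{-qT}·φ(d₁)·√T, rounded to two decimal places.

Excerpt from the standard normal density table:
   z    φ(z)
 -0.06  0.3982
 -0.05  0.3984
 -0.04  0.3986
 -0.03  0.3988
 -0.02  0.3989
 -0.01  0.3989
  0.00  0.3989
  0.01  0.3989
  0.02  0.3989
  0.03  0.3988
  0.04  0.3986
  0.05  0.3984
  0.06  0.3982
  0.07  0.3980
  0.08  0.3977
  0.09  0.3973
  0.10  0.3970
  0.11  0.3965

48.05

T = 0.5;  σ√T = 0.2546
d₁ = [ln(171/177) + (0.025 − 0.007 + 0.36²/2)·0.5] / 0.2546 = [-0.0345 + 0.0414] / 0.2546 = 0.0272 → 0.03
√T = √0.5 = 0.7071
φ(d₁) = φ(0.03) = 0.3988
e^(−qT) = e^(−0.007·0.5) = 0.9965
vega = S·e^(−qT)·φ(d₁)·√T = 171·0.9965·0.3988·0.7071 = 48.0518
(Call and put vega coincide under Black-Scholes.)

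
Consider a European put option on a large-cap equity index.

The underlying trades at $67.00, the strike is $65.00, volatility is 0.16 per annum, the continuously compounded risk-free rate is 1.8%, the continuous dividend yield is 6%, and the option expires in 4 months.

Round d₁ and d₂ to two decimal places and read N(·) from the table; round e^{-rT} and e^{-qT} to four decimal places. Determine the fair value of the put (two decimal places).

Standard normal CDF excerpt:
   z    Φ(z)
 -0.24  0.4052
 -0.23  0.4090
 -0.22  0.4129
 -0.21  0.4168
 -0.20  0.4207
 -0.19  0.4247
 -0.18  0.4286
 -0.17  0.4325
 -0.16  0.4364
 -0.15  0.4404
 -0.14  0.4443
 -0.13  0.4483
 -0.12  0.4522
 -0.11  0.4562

σ√T = 0.16 × 0.5774 = 0.0924
d₁ = [ln(67/65) + (0.018 − 0.06 + ½·0.16²)·0.3333] / (σ√T) = (0.0303 − 0.0097) / 0.0924 = 0.2227 which rounds to 0.22
d₂ = 0.2227 − 0.0924 = 0.1303 which rounds to 0.13
e^(−qT) = e^(−0.06·0.3333) = 0.9802;  e^(−rT) = e^(−0.018·0.3333) = 0.9940
N(−d₂) = N(-0.13) = 0.4483;  N(−d₁) = N(-0.22) = 0.4129
P = 65·0.9940·0.4483 − 67·0.9802·0.4129 = 28.9647 − 27.1165 = 1.8481

$1.85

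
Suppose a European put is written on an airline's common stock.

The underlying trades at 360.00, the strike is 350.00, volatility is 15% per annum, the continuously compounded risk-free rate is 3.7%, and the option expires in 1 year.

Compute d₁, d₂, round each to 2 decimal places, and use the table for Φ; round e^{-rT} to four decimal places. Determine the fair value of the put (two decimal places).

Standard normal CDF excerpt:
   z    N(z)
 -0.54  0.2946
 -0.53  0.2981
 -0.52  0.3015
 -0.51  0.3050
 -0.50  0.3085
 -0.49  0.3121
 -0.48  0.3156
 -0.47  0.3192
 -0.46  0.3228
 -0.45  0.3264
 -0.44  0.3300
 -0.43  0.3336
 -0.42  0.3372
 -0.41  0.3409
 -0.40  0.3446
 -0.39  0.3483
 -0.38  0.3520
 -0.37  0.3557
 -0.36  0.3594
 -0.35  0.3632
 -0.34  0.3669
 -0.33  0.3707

11.42

T = 1;  σ√T = 0.1500
d₁ = [ln(360/350) + (0.037 + 0.15²/2)·1] / 0.1500 = [0.0282 + 0.0483] / 0.1500 = 0.5095 which rounds to 0.51
d₂ = d₁ − σ√T = 0.5095 − 0.1500 = 0.3595 which rounds to 0.36
exp(−rT) = exp(−0.037·1) = 0.9637
P = 350·0.9637·N(-0.36) − 360·N(-0.51) = 350·0.9637·0.3594 − 360·0.3050 = 121.2238 − 109.8000 = 11.4238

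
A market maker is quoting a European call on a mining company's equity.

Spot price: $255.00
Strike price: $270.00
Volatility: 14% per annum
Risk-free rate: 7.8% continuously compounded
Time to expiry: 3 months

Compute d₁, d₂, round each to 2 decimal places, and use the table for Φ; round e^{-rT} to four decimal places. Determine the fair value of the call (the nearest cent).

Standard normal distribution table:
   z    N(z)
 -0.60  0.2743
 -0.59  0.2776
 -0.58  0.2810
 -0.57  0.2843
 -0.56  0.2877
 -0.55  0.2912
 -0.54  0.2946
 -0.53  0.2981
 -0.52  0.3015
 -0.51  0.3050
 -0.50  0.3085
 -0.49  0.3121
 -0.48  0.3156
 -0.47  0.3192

$3.39

σ√T = 0.14·√0.25 = 0.0700
d₁ = [ln(255/270) + (0.078 + 0.14²/2)·0.25] / 0.0700 = [-0.0572 + 0.0220] / 0.0700 = -0.5030 which rounds to -0.50
d₂ = d₁ − σ√T = -0.5030 − 0.0700 = -0.5730 which rounds to -0.57
exp(−rT) = exp(−0.078·0.25) = 0.9807
N(d₁) = N(-0.50) = 0.3085;  N(d₂) = N(-0.57) = 0.2843
C = 255·0.3085 − 270·0.9807·0.2843 = 78.6675 − 75.2795 = 3.3880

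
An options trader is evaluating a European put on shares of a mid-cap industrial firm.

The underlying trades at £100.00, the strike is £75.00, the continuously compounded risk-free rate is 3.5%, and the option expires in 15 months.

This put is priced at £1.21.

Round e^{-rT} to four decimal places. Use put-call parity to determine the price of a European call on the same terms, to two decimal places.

£29.42

e^(−rT) = e^(−0.035·1.25) = 0.9572
Put-call parity: C − P = S − K·e^(−rT) = 100 − 75·0.9572 = 100 − 71.7900 = 28.2100
C = P + (C − P) = 1.21 + (28.2100) = 29.4200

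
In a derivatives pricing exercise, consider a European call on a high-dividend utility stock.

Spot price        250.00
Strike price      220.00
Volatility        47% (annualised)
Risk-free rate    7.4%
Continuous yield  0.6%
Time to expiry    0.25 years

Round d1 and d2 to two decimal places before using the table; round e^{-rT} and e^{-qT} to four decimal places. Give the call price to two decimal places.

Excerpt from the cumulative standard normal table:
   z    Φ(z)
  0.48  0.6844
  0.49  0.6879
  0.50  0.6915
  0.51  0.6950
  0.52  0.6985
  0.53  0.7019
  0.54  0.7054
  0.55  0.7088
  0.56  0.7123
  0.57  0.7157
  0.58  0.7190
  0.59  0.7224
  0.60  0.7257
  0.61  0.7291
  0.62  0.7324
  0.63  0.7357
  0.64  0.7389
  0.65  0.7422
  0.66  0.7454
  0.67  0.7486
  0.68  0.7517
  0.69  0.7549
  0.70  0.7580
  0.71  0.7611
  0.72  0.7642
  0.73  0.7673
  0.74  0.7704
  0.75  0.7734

42.19

σ√T = 0.47·√0.25 = 0.2350
d₁ = [ln(250/220) + (0.074 − 0.006 + 0.47²/2)·0.25] / 0.2350 = [0.1278 + 0.0446] / 0.2350 = 0.7338 → 0.73
d₂ = d₁ − σ√T = 0.7338 − 0.2350 = 0.4988 → 0.50
exp(−qT) = exp(−0.006·0.25) = 0.9985;  exp(−rT) = exp(−0.074·0.25) = 0.9817
N(d₁) = N(0.73) = 0.7673;  N(d₂) = N(0.50) = 0.6915
C = 250·0.9985·0.7673 − 220·0.9817·0.6915 = 191.5373 − 149.3460 = 42.1912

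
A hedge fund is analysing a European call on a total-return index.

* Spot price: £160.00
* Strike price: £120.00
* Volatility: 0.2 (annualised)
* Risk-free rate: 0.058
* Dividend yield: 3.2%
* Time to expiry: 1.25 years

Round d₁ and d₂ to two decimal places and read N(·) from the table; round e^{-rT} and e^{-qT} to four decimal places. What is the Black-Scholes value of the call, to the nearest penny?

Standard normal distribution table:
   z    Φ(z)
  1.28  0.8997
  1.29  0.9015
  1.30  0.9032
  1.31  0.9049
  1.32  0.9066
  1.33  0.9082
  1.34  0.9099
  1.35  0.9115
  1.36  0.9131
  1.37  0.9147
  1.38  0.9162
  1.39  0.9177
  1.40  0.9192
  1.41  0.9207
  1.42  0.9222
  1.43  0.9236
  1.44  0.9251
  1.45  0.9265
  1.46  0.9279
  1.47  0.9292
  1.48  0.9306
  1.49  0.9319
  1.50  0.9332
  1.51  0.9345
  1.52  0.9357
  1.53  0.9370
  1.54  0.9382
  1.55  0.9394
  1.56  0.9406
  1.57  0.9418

T = 1.25;  σ√T = 0.2236
d₁ = [ln(160/120) + (0.058 − 0.032 + 0.2²/2)·1.25] / 0.2236 = [0.2877 + 0.0575] / 0.2236 = 1.5437 → 1.54
d₂ = d₁ − σ√T = 1.5437 − 0.2236 = 1.3201 → 1.32
e^(−qT) = e^(−0.032·1.25) = 0.9608;  e^(−rT) = e^(−0.058·1.25) = 0.9301
N(d₁) = N(1.54) = 0.9382;  N(d₂) = N(1.32) = 0.9066
C = 160·0.9608·0.9382 − 120·0.9301·0.9066 = 144.2276 − 101.1874 = 43.0402

£43.04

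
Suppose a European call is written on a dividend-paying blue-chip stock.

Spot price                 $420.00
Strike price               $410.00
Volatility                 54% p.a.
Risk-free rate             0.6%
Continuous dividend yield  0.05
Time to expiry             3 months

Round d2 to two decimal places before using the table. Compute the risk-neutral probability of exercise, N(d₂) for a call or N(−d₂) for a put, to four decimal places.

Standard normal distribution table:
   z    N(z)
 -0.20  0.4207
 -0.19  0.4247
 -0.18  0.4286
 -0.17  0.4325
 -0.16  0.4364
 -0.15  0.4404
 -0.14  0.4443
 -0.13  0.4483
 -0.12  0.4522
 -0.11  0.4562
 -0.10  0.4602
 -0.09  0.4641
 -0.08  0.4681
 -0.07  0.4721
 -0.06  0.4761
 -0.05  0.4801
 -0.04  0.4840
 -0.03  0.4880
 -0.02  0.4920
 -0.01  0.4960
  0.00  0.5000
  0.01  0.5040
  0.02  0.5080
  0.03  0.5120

σ√T = 0.54 × 0.5000 = 0.2700
d₁ = [ln(420/410) + (0.006 − 0.05 + 0.54²/2)·0.25] / 0.2700 = [0.0241 + 0.0255] / 0.2700 = 0.1835 ⇒ 0.18
d₂ = d₁ − σ√T = 0.1835 − 0.2700 = -0.0865 ⇒ -0.09
Pr(exercise) under Q = N(d₂) = 0.4641

0.4641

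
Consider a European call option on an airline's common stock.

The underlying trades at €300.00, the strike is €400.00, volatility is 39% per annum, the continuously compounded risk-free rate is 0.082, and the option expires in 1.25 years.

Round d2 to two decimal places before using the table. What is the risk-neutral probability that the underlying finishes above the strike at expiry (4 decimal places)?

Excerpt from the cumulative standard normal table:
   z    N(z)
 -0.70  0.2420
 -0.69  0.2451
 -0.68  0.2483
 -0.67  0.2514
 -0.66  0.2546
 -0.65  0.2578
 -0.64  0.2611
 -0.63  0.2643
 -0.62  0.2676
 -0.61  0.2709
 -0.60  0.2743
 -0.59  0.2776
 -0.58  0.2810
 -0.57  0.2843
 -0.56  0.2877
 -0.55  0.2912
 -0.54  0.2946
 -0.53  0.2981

0.2611

T = 1.25;  σ√T = 0.4360
d₁ = [ln(300/400) + (0.082 + 0.39²/2)·1.25] / 0.4360 = [-0.2877 + 0.1976] / 0.4360 = -0.2067 ⇒ -0.21
d₂ = d₁ − σ√T = -0.2067 − 0.4360 = -0.6427 ⇒ -0.64
Pr(exercise) under Q = N(d₂) = 0.2611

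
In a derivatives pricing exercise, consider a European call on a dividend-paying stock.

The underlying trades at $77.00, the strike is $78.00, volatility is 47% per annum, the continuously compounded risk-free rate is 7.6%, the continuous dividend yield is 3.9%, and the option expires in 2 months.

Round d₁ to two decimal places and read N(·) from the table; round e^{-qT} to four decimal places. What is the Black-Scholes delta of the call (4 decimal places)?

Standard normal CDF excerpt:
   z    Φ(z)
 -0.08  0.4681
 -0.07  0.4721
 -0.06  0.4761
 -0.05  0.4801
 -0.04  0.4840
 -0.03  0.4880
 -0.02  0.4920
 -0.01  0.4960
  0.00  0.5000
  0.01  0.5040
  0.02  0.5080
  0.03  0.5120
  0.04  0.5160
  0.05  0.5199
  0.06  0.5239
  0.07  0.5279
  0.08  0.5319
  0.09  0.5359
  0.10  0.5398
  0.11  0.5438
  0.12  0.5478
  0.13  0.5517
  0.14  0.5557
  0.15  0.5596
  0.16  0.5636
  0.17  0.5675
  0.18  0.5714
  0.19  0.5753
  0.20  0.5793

0.5205

σ√T = 0.47 × 0.4082 = 0.1919
d₁ = [ln(77/78) + (0.076 − 0.039 + 0.47²/2)·0.1667] / 0.1919 = [-0.0129 + 0.0246] / 0.1919 = 0.0608 which rounds to 0.06
N(d₁) = N(0.06) = 0.5239
Δ_call = e^(−qT)·N(d₁) = 0.9935·0.5239 = 0.5205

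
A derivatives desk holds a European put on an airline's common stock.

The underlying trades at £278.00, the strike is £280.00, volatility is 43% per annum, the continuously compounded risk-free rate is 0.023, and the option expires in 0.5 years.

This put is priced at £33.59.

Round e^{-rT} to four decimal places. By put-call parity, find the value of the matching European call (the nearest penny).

exp(−rT) = exp(−0.023·0.5) = 0.9886
Put-call parity: C − P = S − K·e^(−rT) = 278 − 280·0.9886 = 278 − 276.8080 = 1.1920
C = P + (C − P) = 33.59 + (1.1920) = 34.7820

£34.78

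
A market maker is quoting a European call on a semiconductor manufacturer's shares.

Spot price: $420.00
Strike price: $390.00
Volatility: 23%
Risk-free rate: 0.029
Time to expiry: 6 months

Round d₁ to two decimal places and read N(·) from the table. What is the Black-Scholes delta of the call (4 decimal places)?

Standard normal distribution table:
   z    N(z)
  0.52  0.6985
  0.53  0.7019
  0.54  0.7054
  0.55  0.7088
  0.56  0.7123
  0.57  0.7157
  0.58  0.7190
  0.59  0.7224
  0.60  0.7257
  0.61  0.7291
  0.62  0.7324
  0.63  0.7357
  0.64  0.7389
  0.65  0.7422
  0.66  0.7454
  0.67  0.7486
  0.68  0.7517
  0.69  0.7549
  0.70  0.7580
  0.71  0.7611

σ√T = 0.23·√0.5 = 0.1626
d₁ = [ln(420/390) + (0.029 + 0.23²/2)·0.5] / 0.1626 = [0.0741 + 0.0277] / 0.1626 = 0.6261 which rounds to 0.63
N(d₁) = N(0.63) = 0.7357
Δ_call = N(d₁) = 0.7357

0.7357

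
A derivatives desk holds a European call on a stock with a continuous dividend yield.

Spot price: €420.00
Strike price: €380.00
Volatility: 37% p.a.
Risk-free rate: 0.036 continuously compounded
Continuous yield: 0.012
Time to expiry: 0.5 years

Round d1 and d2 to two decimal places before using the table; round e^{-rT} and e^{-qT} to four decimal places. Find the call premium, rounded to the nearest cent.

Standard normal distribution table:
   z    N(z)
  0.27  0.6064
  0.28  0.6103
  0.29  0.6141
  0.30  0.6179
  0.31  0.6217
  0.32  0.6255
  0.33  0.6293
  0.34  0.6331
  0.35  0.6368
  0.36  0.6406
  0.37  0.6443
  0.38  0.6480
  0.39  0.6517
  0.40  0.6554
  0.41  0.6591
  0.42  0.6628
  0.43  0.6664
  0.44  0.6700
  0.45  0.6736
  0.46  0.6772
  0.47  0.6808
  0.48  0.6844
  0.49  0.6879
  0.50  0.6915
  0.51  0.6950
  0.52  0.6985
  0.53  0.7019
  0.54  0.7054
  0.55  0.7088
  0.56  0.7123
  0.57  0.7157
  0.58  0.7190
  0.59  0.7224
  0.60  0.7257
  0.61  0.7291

T = 0.5;  σ√T = 0.2616
d₁ = [ln(420/380) + (0.036 − 0.012 + ½·0.37²)·0.5] / (σ√T) = (0.1001 + 0.0462) / 0.2616 = 0.5592 ≈ 0.56
d₂ = 0.5592 − 0.2616 = 0.2976 ≈ 0.30
e^(−qT) = e^(−0.012·0.5) = 0.9940;  e^(−rT) = e^(−0.036·0.5) = 0.9822
N(d₁) = N(0.56) = 0.7123;  N(d₂) = N(0.30) = 0.6179
C = 420·0.9940·0.7123 − 380·0.9822·0.6179 = 297.3710 − 230.6225 = 66.7485

€66.75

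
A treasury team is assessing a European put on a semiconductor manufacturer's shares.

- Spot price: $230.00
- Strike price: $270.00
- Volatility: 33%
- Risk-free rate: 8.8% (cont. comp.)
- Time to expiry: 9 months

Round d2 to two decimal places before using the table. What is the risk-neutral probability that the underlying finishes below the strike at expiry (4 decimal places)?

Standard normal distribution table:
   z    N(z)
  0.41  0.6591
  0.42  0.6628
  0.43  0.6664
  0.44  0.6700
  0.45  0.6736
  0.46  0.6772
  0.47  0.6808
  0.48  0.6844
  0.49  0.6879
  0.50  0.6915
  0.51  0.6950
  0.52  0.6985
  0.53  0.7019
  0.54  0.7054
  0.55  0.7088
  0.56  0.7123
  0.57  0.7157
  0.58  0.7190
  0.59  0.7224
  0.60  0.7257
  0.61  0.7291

0.6808

σ√T = 0.33 × 0.8660 = 0.2858
d₁ = [ln(230/270) + (0.088 + ½·0.33²)·0.75] / (σ√T) = (-0.1603 + 0.1068) / 0.2858 = -0.1872 which rounds to -0.19
d₂ = -0.1872 − 0.2858 = -0.4730 which rounds to -0.47
Pr(exercise) under Q = N(−d₂) = N(0.47) = 0.6808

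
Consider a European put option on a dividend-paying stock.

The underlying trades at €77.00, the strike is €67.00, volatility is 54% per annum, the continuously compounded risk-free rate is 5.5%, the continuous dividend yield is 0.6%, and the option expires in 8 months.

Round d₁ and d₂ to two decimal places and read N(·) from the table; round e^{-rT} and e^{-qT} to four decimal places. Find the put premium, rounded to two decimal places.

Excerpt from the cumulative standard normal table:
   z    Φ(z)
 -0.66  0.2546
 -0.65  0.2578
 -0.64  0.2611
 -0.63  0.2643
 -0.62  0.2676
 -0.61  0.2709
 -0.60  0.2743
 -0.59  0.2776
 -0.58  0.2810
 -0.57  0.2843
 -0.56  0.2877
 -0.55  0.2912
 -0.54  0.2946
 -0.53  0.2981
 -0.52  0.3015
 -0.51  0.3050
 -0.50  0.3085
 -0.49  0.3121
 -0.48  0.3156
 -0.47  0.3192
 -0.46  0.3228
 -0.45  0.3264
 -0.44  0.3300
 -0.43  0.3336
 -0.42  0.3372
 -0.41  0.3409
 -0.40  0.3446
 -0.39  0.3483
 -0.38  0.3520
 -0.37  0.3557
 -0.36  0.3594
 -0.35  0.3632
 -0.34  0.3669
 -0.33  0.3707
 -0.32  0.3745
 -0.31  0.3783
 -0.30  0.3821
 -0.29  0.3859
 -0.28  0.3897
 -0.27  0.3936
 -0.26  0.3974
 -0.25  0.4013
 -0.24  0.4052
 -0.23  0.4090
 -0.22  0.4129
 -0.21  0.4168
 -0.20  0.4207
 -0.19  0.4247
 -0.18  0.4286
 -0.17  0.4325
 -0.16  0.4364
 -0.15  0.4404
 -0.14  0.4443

σ√T = 0.54 × 0.8165 = 0.4409
ln(S/K) + (r − q + σ²/2)T = ln(77/67) + (0.055 − 0.006 + 0.54²/2)·0.6667 = 0.1391 + 0.1299 = 0.2690
d₁ = 0.2690 / 0.4409 = 0.6101 which rounds to 0.61
d₂ = d₁ − σ√T = 0.6101 − 0.4409 = 0.1691 which rounds to 0.17
e^(−qT) = e^(−0.006·0.6667) = 0.9960;  e^(−rT) = e^(−0.055·0.6667) = 0.9640
N(−d₂) = N(-0.17) = 0.4325;  N(−d₁) = N(-0.61) = 0.2709
P = 67·0.9640·0.4325 − 77·0.9960·0.2709 = 27.9343 − 20.7759 = 7.1584

€7.16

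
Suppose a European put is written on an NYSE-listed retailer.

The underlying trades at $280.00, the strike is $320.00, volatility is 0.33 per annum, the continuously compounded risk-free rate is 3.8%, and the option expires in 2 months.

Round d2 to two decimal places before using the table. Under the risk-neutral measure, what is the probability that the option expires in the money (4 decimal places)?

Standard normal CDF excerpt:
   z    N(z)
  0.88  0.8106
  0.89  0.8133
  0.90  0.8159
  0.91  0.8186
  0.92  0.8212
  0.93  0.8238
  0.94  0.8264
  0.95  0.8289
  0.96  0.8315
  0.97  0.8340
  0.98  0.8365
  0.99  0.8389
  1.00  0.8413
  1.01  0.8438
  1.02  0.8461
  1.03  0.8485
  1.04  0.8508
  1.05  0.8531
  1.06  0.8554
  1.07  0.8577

0.8438

T = 0.1667;  σ√T = 0.1347
d₁ = [ln(280/320) + (0.038 + ½·0.33²)·0.1667] / (σ√T) = (-0.1335 + 0.0154) / 0.1347 = -0.8768 ≈ -0.88
d₂ = -0.8768 − 0.1347 = -1.0115 ≈ -1.01
Pr(exercise) under Q = N(−d₂) = N(1.01) = 0.8438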